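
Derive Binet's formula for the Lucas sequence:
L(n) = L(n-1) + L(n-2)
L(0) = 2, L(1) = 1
This is the Lucas sequence.
Characteristic equation: x² - x - 1 = 0; roots r₁ = \frac{1}{2} + \frac{\sqrt{5}}{2}, r₂ = \frac{1}{2} - \frac{\sqrt{5}}{2}.
General: L(n) = A·r₁^n + B·r₂^n. Solving with L(0)=2, L(1)=1 gives A = 1, B = 1.
So L(n) = 2^{- n} \left(\left(1 - \sqrt{5}\right)^{n} + \left(1 + \sqrt{5}\right)^{n}\right).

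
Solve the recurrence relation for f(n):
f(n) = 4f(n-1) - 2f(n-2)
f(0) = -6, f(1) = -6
Characteristic equation: x² - 4x + 2 = 0.
Discriminant Δ = (4)² + 4·(-2) = 8.
Roots r₁,₂ = (4 ± √8)/2, so r₁ = \sqrt{2} + 2, r₂ = 2 - \sqrt{2}.
General solution: f(n) = A·r₁^n + B·r₂^n.
From the initial conditions, A + B = -6 and r₁A + r₂B = -6.
Since r₁ - r₂ = √8: A = (-6 - (-6)r₂)/√8 = -3 + \frac{3 \sqrt{2}}{2}, and B = -6 - A = -3 - \frac{3 \sqrt{2}}{2}.
So f(n) = \left(-3 + \frac{3 \sqrt{2}}{2}\right)\left(\sqrt{2} + 2\right)^n + \left(-3 - \frac{3 \sqrt{2}}{2}\right)\left(2 - \sqrt{2}\right)^n.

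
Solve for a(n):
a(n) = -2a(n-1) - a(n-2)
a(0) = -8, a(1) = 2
Characteristic equation: x² + 2x + 1 = 0, which is (x - (-1))².
Repeated root r = -1.
General solution: a(n) = (A + Bn)·(-1)^n.
From a(0) = -8: A = -8.
From a(1) = 2: (A + B)·(-1) = 2 ⇒ B = 6.
So a(n) = \left(6 n - 8\right) \cdot (-1)^n.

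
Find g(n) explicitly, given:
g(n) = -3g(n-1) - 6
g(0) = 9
First-order linear non-homogeneous.
Homogeneous solution: g_h(n) = A·(-3)^n.
Try constant particular solution g_p = K: K = -3K - 6 ⇒ K = - \frac{3}{2}.
General: g(n) = A·(-3)^n - \frac{3}{2}.
Apply g(0) = 9: A - \frac{3}{2} = 9 ⇒ A = \frac{21}{2}.
So g(n) = \frac{21 \left(-3\right)^{n}}{2} - \frac{3}{2}.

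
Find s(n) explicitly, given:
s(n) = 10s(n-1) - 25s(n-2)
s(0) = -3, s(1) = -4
Characteristic equation: x² - 10x + 25 = 0, which is (x - (5))².
Repeated root r = 5.
General solution: s(n) = (A + Bn)·(5)^n.
From s(0) = -3: A = -3.
From s(1) = -4: (A + B)·(5) = -4 ⇒ B = \frac{11}{5}.
So s(n) = \left(\frac{11 n}{5} - 3\right) \cdot (5)^n.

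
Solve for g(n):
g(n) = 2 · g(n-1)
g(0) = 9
Pure geometric recurrence with ratio 2.
By induction g(n) = g(0) · (2)^n = 9 \cdot 2^{n}.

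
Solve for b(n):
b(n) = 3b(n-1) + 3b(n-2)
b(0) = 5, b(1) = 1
Characteristic equation: x² - 3x - 3 = 0.
Discriminant Δ = (3)² + 4·(3) = 21.
Roots r₁,₂ = (3 ± √21)/2, so r₁ = \frac{3}{2} + \frac{\sqrt{21}}{2}, r₂ = \frac{3}{2} - \frac{\sqrt{21}}{2}.
General solution: b(n) = A·r₁^n + B·r₂^n.
From the initial conditions, A + B = 5 and r₁A + r₂B = 1.
Since r₁ - r₂ = √21: A = (1 - (5)r₂)/√21 = \frac{5}{2} - \frac{13 \sqrt{21}}{42}, and B = 5 - A = \frac{13 \sqrt{21}}{42} + \frac{5}{2}.
So b(n) = \left(\frac{5}{2} - \frac{13 \sqrt{21}}{42}\right)\left(\frac{3}{2} + \frac{\sqrt{21}}{2}\right)^n + \left(\frac{13 \sqrt{21}}{42} + \frac{5}{2}\right)\left(\frac{3}{2} - \frac{\sqrt{21}}{2}\right)^n.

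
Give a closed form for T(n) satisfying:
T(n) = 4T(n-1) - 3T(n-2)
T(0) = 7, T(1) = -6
Characteristic equation: x² - 4x + 3 = 0, which factors as (x - (1))(x - (3)) = 0.
Roots r₁ = 1, r₂ = 3 (distinct).
General solution: T(n) = A·(1)^n + B·(3)^n.
From T(0) = 7: A + B = 7.
From T(1) = -6: A + 3B = -6.
Solving: A = \frac{27}{2}, B = - \frac{13}{2}.
So T(n) = \frac{27}{2} - \frac{13 \cdot 3^{n}}{2}.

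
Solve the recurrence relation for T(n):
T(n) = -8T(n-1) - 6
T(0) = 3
First-order linear non-homogeneous.
Homogeneous solution: T_h(n) = A·(-8)^n.
Try constant particular solution T_p = K: K = -8K - 6 ⇒ K = - \frac{2}{3}.
General: T(n) = A·(-8)^n - \frac{2}{3}.
Apply T(0) = 3: A - \frac{2}{3} = 3 ⇒ A = \frac{11}{3}.
So T(n) = \frac{11 \left(-8\right)^{n}}{3} - \frac{2}{3}.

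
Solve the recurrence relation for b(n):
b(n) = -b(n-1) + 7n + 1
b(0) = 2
First-order linear with linear forcing.
Homogeneous solution: b_h(n) = A·(-1)^n.
Try particular b_p(n) = pn + q. Substituting:
  pn + q = -(p(n-1) + q) + 7n + 1.
Matching the n-coefficient: p = -p + 7 ⇒ p = \frac{7}{2}.
Matching constants: q = p - q + 1 ⇒ q = \frac{9}{4}.
General: b(n) = A·(-1)^n + \frac{7 n}{2} + \frac{9}{4}.
Apply b(0) = 2: A + \frac{9}{4} = 2 ⇒ A = - \frac{1}{4}.
So b(n) = - \frac{\left(-1\right)^{n}}{4} + \frac{7 n}{2} + \frac{9}{4}.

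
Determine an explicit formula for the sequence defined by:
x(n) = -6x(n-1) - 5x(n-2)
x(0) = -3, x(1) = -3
Characteristic equation: x² + 6x + 5 = 0, which factors as (x - (-5))(x - (-1)) = 0.
Roots r₁ = -5, r₂ = -1 (distinct).
General solution: x(n) = A·(-5)^n + B·(-1)^n.
From x(0) = -3: A + B = -3.
From x(1) = -3: -5A - B = -3.
Solving: A = \frac{3}{2}, B = - \frac{9}{2}.
So x(n) = - \frac{9 \left(-1\right)^{n}}{2} + \frac{3 \left(-5\right)^{n}}{2}.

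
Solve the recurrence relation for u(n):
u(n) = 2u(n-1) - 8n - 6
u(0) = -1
First-order linear with linear forcing.
Homogeneous solution: u_h(n) = A·(2)^n.
Try particular u_p(n) = pn + q. Substituting:
  pn + q = 2(p(n-1) + q) - 8n - 6.
Matching the n-coefficient: p = 2p - 8 ⇒ p = 8.
Matching constants: q = -2p + 2q - 6 ⇒ q = 22.
General: u(n) = A·(2)^n + 8 n + 22.
Apply u(0) = -1: A + 22 = -1 ⇒ A = -23.
So u(n) = - 23 \cdot 2^{n} + 8 n + 22.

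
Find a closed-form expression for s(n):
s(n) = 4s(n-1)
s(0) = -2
This is a homogeneous first-order recurrence with ratio 4.
By induction s(n) = s(0) · (4)^n = - 2 \cdot 4^{n}.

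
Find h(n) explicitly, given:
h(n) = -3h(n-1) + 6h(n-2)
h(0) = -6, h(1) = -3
Characteristic equation: x² + 3x - 6 = 0.
Discriminant Δ = (-3)² + 4·(6) = 33.
Roots r₁,₂ = (-3 ± √33)/2, so r₁ = - \frac{3}{2} + \frac{\sqrt{33}}{2}, r₂ = - \frac{\sqrt{33}}{2} - \frac{3}{2}.
General solution: h(n) = A·r₁^n + B·r₂^n.
From the initial conditions, A + B = -6 and r₁A + r₂B = -3.
Since r₁ - r₂ = √33: A = (-3 - (-6)r₂)/√33 = -3 - \frac{4 \sqrt{33}}{11}, and B = -6 - A = -3 + \frac{4 \sqrt{33}}{11}.
So h(n) = \left(-3 - \frac{4 \sqrt{33}}{11}\right)\left(- \frac{3}{2} + \frac{\sqrt{33}}{2}\right)^n + \left(-3 + \frac{4 \sqrt{33}}{11}\right)\left(- \frac{\sqrt{33}}{2} - \frac{3}{2}\right)^n.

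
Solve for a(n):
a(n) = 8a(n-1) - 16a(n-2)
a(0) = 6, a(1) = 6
Characteristic equation: x² - 8x + 16 = 0, which is (x - (4))².
Repeated root r = 4.
General solution: a(n) = (A + Bn)·(4)^n.
From a(0) = 6: A = 6.
From a(1) = 6: (A + B)·(4) = 6 ⇒ B = - \frac{9}{2}.
So a(n) = \left(6 - \frac{9 n}{2}\right) \cdot (4)^n.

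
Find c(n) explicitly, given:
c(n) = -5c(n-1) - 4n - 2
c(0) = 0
First-order linear with linear forcing.
Homogeneous solution: c_h(n) = A·(-5)^n.
Try particular c_p(n) = pn + q. Substituting:
  pn + q = -5(p(n-1) + q) - 4n - 2.
Matching the n-coefficient: p = -5p - 4 ⇒ p = - \frac{2}{3}.
Matching constants: q = 5p - 5q - 2 ⇒ q = - \frac{8}{9}.
General: c(n) = A·(-5)^n - \frac{2 n}{3} - \frac{8}{9}.
Apply c(0) = 0: A - \frac{8}{9} = 0 ⇒ A = \frac{8}{9}.
So c(n) = \frac{8 \left(-5\right)^{n}}{9} - \frac{2 n}{3} - \frac{8}{9}.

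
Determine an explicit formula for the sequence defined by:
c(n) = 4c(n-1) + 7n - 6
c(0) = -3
First-order linear with linear forcing.
Homogeneous solution: c_h(n) = A·(4)^n.
Try particular c_p(n) = pn + q. Substituting:
  pn + q = 4(p(n-1) + q) + 7n - 6.
Matching the n-coefficient: p = 4p + 7 ⇒ p = - \frac{7}{3}.
Matching constants: q = -4p + 4q - 6 ⇒ q = - \frac{10}{9}.
General: c(n) = A·(4)^n - \frac{7 n}{3} - \frac{10}{9}.
Apply c(0) = -3: A - \frac{10}{9} = -3 ⇒ A = - \frac{17}{9}.
So c(n) = - \frac{17 \cdot 4^{n}}{9} - \frac{7 n}{3} - \frac{10}{9}.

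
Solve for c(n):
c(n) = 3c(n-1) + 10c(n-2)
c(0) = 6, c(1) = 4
Characteristic equation: x² - 3x - 10 = 0, which factors as (x - (5))(x - (-2)) = 0.
Roots r₁ = 5, r₂ = -2 (distinct).
General solution: c(n) = A·(5)^n + B·(-2)^n.
From c(0) = 6: A + B = 6.
From c(1) = 4: 5A - 2B = 4.
Solving: A = \frac{16}{7}, B = \frac{26}{7}.
So c(n) = \frac{26 \left(-2\right)^{n}}{7} + \frac{16 \cdot 5^{n}}{7}.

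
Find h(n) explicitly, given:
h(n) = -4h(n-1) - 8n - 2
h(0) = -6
First-order linear with linear forcing.
Homogeneous solution: h_h(n) = A·(-4)^n.
Try particular h_p(n) = pn + q. Substituting:
  pn + q = -4(p(n-1) + q) - 8n - 2.
Matching the n-coefficient: p = -4p - 8 ⇒ p = - \frac{8}{5}.
Matching constants: q = 4p - 4q - 2 ⇒ q = - \frac{42}{25}.
General: h(n) = A·(-4)^n - \frac{8 n}{5} - \frac{42}{25}.
Apply h(0) = -6: A - \frac{42}{25} = -6 ⇒ A = - \frac{108}{25}.
So h(n) = - \frac{108 \left(-4\right)^{n}}{25} - \frac{8 n}{5} - \frac{42}{25}.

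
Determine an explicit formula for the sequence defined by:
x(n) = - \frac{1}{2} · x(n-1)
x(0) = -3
Pure geometric recurrence with ratio - \frac{1}{2}.
By induction x(n) = x(0) · (- \frac{1}{2})^n = - 3 \left(- \frac{1}{2}\right)^{n}.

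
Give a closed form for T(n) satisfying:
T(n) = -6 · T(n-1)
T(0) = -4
Pure geometric recurrence with ratio -6.
By induction T(n) = T(0) · (-6)^n = - 4 \left(-6\right)^{n}.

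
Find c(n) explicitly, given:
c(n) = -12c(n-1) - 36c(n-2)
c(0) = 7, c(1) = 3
Characteristic equation: x² + 12x + 36 = 0, which is (x - (-6))².
Repeated root r = -6.
General solution: c(n) = (A + Bn)·(-6)^n.
From c(0) = 7: A = 7.
From c(1) = 3: (A + B)·(-6) = 3 ⇒ B = - \frac{15}{2}.
So c(n) = \left(7 - \frac{15 n}{2}\right) \cdot (-6)^n.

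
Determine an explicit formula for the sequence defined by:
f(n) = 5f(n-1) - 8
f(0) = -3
First-order linear non-homogeneous.
Homogeneous solution: f_h(n) = A·(5)^n.
Try constant particular solution f_p = K: K = 5K - 8 ⇒ K = 2.
General: f(n) = A·(5)^n + 2.
Apply f(0) = -3: A + 2 = -3 ⇒ A = -5.
So f(n) = 2 - 5 \cdot 5^{n}.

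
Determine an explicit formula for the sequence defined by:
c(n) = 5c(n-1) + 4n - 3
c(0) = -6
First-order linear with linear forcing.
Homogeneous solution: c_h(n) = A·(5)^n.
Try particular c_p(n) = pn + q. Substituting:
  pn + q = 5(p(n-1) + q) + 4n - 3.
Matching the n-coefficient: p = 5p + 4 ⇒ p = -1.
Matching constants: q = -5p + 5q - 3 ⇒ q = - \frac{1}{2}.
General: c(n) = A·(5)^n - n - \frac{1}{2}.
Apply c(0) = -6: A - \frac{1}{2} = -6 ⇒ A = - \frac{11}{2}.
So c(n) = - \frac{11 \cdot 5^{n}}{2} - n - \frac{1}{2}.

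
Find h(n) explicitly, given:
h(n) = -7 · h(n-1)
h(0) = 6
Pure geometric recurrence with ratio -7.
By induction h(n) = h(0) · (-7)^n = 6 \left(-7\right)^{n}.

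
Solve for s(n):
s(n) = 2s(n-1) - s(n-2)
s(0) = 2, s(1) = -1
Characteristic equation: x² - 2x + 1 = 0, which is (x - (1))².
Repeated root r = 1.
General solution: s(n) = (A + Bn)·(1)^n.
From s(0) = 2: A = 2.
From s(1) = -1: (A + B)·(1) = -1 ⇒ B = -3.
So s(n) = \left(2 - 3 n\right) \cdot (1)^n.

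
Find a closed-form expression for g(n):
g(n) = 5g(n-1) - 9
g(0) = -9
First-order linear non-homogeneous.
Homogeneous solution: g_h(n) = A·(5)^n.
Try constant particular solution g_p = K: K = 5K - 9 ⇒ K = \frac{9}{4}.
General: g(n) = A·(5)^n + \frac{9}{4}.
Apply g(0) = -9: A + \frac{9}{4} = -9 ⇒ A = - \frac{45}{4}.
So g(n) = \frac{9}{4} - \frac{45 \cdot 5^{n}}{4}.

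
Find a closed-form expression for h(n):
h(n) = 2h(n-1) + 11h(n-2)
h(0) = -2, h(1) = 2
Characteristic equation: x² - 2x - 11 = 0.
Discriminant Δ = (2)² + 4·(11) = 48.
Roots r₁,₂ = (2 ± √48)/2, so r₁ = 1 + 2 \sqrt{3}, r₂ = 1 - 2 \sqrt{3}.
General solution: h(n) = A·r₁^n + B·r₂^n.
From the initial conditions, A + B = -2 and r₁A + r₂B = 2.
Since r₁ - r₂ = √48: A = (2 - (-2)r₂)/√48 = -1 + \frac{\sqrt{3}}{3}, and B = -2 - A = -1 - \frac{\sqrt{3}}{3}.
So h(n) = \left(-1 + \frac{\sqrt{3}}{3}\right)\left(1 + 2 \sqrt{3}\right)^n + \left(-1 - \frac{\sqrt{3}}{3}\right)\left(1 - 2 \sqrt{3}\right)^n.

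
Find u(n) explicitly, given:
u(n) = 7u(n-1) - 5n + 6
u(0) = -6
First-order linear with linear forcing.
Homogeneous solution: u_h(n) = A·(7)^n.
Try particular u_p(n) = pn + q. Substituting:
  pn + q = 7(p(n-1) + q) - 5n + 6.
Matching the n-coefficient: p = 7p - 5 ⇒ p = \frac{5}{6}.
Matching constants: q = -7p + 7q + 6 ⇒ q = - \frac{1}{36}.
General: u(n) = A·(7)^n + \frac{5 n}{6} - \frac{1}{36}.
Apply u(0) = -6: A - \frac{1}{36} = -6 ⇒ A = - \frac{215}{36}.
So u(n) = - \frac{215 \cdot 7^{n}}{36} + \frac{5 n}{6} - \frac{1}{36}.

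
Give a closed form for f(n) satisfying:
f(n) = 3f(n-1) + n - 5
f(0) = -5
First-order linear with linear forcing.
Homogeneous solution: f_h(n) = A·(3)^n.
Try particular f_p(n) = pn + q. Substituting:
  pn + q = 3(p(n-1) + q) + n - 5.
Matching the n-coefficient: p = 3p + 1 ⇒ p = - \frac{1}{2}.
Matching constants: q = -3p + 3q - 5 ⇒ q = \frac{7}{4}.
General: f(n) = A·(3)^n - \frac{n}{2} + \frac{7}{4}.
Apply f(0) = -5: A + \frac{7}{4} = -5 ⇒ A = - \frac{27}{4}.
So f(n) = - \frac{27 \cdot 3^{n}}{4} - \frac{n}{2} + \frac{7}{4}.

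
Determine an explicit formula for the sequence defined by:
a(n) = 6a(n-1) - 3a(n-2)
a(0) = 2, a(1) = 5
Characteristic equation: x² - 6x + 3 = 0.
Discriminant Δ = (6)² + 4·(-3) = 24.
Roots r₁,₂ = (6 ± √24)/2, so r₁ = \sqrt{6} + 3, r₂ = 3 - \sqrt{6}.
General solution: a(n) = A·r₁^n + B·r₂^n.
From the initial conditions, A + B = 2 and r₁A + r₂B = 5.
Since r₁ - r₂ = √24: A = (5 - (2)r₂)/√24 = 1 - \frac{\sqrt{6}}{12}, and B = 2 - A = \frac{\sqrt{6}}{12} + 1.
So a(n) = \left(1 - \frac{\sqrt{6}}{12}\right)\left(\sqrt{6} + 3\right)^n + \left(\frac{\sqrt{6}}{12} + 1\right)\left(3 - \sqrt{6}\right)^n.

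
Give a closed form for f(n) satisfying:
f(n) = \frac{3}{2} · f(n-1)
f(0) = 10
Pure geometric recurrence with ratio \frac{3}{2}.
By induction f(n) = f(0) · (\frac{3}{2})^n = 10 \left(\frac{3}{2}\right)^{n}.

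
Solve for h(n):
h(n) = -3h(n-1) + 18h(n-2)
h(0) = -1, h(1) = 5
Characteristic equation: x² + 3x - 18 = 0, which factors as (x - (3))(x - (-6)) = 0.
Roots r₁ = 3, r₂ = -6 (distinct).
General solution: h(n) = A·(3)^n + B·(-6)^n.
From h(0) = -1: A + B = -1.
From h(1) = 5: 3A - 6B = 5.
Solving: A = - \frac{1}{9}, B = - \frac{8}{9}.
So h(n) = - \frac{8 \left(-6\right)^{n}}{9} - \frac{3^{n}}{9}.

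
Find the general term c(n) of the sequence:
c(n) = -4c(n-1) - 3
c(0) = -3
First-order linear non-homogeneous.
Homogeneous solution: c_h(n) = A·(-4)^n.
Try constant particular solution c_p = K: K = -4K - 3 ⇒ K = - \frac{3}{5}.
General: c(n) = A·(-4)^n - \frac{3}{5}.
Apply c(0) = -3: A - \frac{3}{5} = -3 ⇒ A = - \frac{12}{5}.
So c(n) = - \frac{12 \left(-4\right)^{n}}{5} - \frac{3}{5}.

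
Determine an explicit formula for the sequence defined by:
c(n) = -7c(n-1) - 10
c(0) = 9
First-order linear non-homogeneous.
Homogeneous solution: c_h(n) = A·(-7)^n.
Try constant particular solution c_p = K: K = -7K - 10 ⇒ K = - \frac{5}{4}.
General: c(n) = A·(-7)^n - \frac{5}{4}.
Apply c(0) = 9: A - \frac{5}{4} = 9 ⇒ A = \frac{41}{4}.
So c(n) = \frac{41 \left(-7\right)^{n}}{4} - \frac{5}{4}.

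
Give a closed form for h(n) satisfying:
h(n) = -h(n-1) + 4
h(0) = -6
First-order linear non-homogeneous.
Homogeneous solution: h_h(n) = A·(-1)^n.
Try constant particular solution h_p = K: K = -K + 4 ⇒ K = 2.
General: h(n) = A·(-1)^n + 2.
Apply h(0) = -6: A + 2 = -6 ⇒ A = -8.
So h(n) = 2 - 8 \left(-1\right)^{n}.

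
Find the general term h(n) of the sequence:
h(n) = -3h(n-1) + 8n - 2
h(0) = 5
First-order linear with linear forcing.
Homogeneous solution: h_h(n) = A·(-3)^n.
Try particular h_p(n) = pn + q. Substituting:
  pn + q = -3(p(n-1) + q) + 8n - 2.
Matching the n-coefficient: p = -3p + 8 ⇒ p = 2.
Matching constants: q = 3p - 3q - 2 ⇒ q = 1.
General: h(n) = A·(-3)^n + 2 n + 1.
Apply h(0) = 5: A + 1 = 5 ⇒ A = 4.
So h(n) = 4 \left(-3\right)^{n} + 2 n + 1.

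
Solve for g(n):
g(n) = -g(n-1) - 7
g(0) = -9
First-order linear non-homogeneous.
Homogeneous solution: g_h(n) = A·(-1)^n.
Try constant particular solution g_p = K: K = -K - 7 ⇒ K = - \frac{7}{2}.
General: g(n) = A·(-1)^n - \frac{7}{2}.
Apply g(0) = -9: A - \frac{7}{2} = -9 ⇒ A = - \frac{11}{2}.
So g(n) = - \frac{11 \left(-1\right)^{n}}{2} - \frac{7}{2}.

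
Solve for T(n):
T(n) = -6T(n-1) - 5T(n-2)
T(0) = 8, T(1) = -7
Characteristic equation: x² + 6x + 5 = 0, which factors as (x - (-5))(x - (-1)) = 0.
Roots r₁ = -5, r₂ = -1 (distinct).
General solution: T(n) = A·(-5)^n + B·(-1)^n.
From T(0) = 8: A + B = 8.
From T(1) = -7: -5A - B = -7.
Solving: A = - \frac{1}{4}, B = \frac{33}{4}.
So T(n) = \frac{33 \left(-1\right)^{n}}{4} - \frac{\left(-5\right)^{n}}{4}.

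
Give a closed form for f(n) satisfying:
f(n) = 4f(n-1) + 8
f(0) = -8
First-order linear non-homogeneous.
Homogeneous solution: f_h(n) = A·(4)^n.
Try constant particular solution f_p = K: K = 4K + 8 ⇒ K = - \frac{8}{3}.
General: f(n) = A·(4)^n - \frac{8}{3}.
Apply f(0) = -8: A - \frac{8}{3} = -8 ⇒ A = - \frac{16}{3}.
So f(n) = - \frac{16 \cdot 4^{n}}{3} - \frac{8}{3}.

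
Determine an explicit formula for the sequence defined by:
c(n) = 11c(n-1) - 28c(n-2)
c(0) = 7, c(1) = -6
Characteristic equation: x² - 11x + 28 = 0, which factors as (x - (4))(x - (7)) = 0.
Roots r₁ = 4, r₂ = 7 (distinct).
General solution: c(n) = A·(4)^n + B·(7)^n.
From c(0) = 7: A + B = 7.
From c(1) = -6: 4A + 7B = -6.
Solving: A = \frac{55}{3}, B = - \frac{34}{3}.
So c(n) = \frac{55 \cdot 4^{n}}{3} - \frac{34 \cdot 7^{n}}{3}.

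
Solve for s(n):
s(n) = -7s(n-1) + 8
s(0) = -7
First-order linear non-homogeneous.
Homogeneous solution: s_h(n) = A·(-7)^n.
Try constant particular solution s_p = K: K = -7K + 8 ⇒ K = 1.
General: s(n) = A·(-7)^n + 1.
Apply s(0) = -7: A + 1 = -7 ⇒ A = -8.
So s(n) = 1 - 8 \left(-7\right)^{n}.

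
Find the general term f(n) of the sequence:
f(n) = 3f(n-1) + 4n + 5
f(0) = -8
First-order linear with linear forcing.
Homogeneous solution: f_h(n) = A·(3)^n.
Try particular f_p(n) = pn + q. Substituting:
  pn + q = 3(p(n-1) + q) + 4n + 5.
Matching the n-coefficient: p = 3p + 4 ⇒ p = -2.
Matching constants: q = -3p + 3q + 5 ⇒ q = - \frac{11}{2}.
General: f(n) = A·(3)^n - 2 n - \frac{11}{2}.
Apply f(0) = -8: A - \frac{11}{2} = -8 ⇒ A = - \frac{5}{2}.
So f(n) = - \frac{5 \cdot 3^{n}}{2} - 2 n - \frac{11}{2}.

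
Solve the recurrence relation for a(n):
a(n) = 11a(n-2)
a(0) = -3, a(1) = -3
Characteristic equation: x² - 11 = 0.
Discriminant Δ = (0)² + 4·(11) = 44.
Roots r₁,₂ = (0 ± √44)/2, so r₁ = \sqrt{11}, r₂ = - \sqrt{11}.
General solution: a(n) = A·r₁^n + B·r₂^n.
From the initial conditions, A + B = -3 and r₁A + r₂B = -3.
Since r₁ - r₂ = √44: A = (-3 - (-3)r₂)/√44 = - \frac{3}{2} - \frac{3 \sqrt{11}}{22}, and B = -3 - A = - \frac{3}{2} + \frac{3 \sqrt{11}}{22}.
So a(n) = \left(- \frac{3}{2} - \frac{3 \sqrt{11}}{22}\right)\left(\sqrt{11}\right)^n + \left(- \frac{3}{2} + \frac{3 \sqrt{11}}{22}\right)\left(- \sqrt{11}\right)^n.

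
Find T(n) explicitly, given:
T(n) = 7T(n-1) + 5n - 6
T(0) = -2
First-order linear with linear forcing.
Homogeneous solution: T_h(n) = A·(7)^n.
Try particular T_p(n) = pn + q. Substituting:
  pn + q = 7(p(n-1) + q) + 5n - 6.
Matching the n-coefficient: p = 7p + 5 ⇒ p = - \frac{5}{6}.
Matching constants: q = -7p + 7q - 6 ⇒ q = \frac{1}{36}.
General: T(n) = A·(7)^n - \frac{5 n}{6} + \frac{1}{36}.
Apply T(0) = -2: A + \frac{1}{36} = -2 ⇒ A = - \frac{73}{36}.
So T(n) = - \frac{73 \cdot 7^{n}}{36} - \frac{5 n}{6} + \frac{1}{36}.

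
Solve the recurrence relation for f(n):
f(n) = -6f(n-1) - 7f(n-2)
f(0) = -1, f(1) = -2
Characteristic equation: x² + 6x + 7 = 0.
Discriminant Δ = (-6)² + 4·(-7) = 8.
Roots r₁,₂ = (-6 ± √8)/2, so r₁ = -3 + \sqrt{2}, r₂ = -3 - \sqrt{2}.
General solution: f(n) = A·r₁^n + B·r₂^n.
From the initial conditions, A + B = -1 and r₁A + r₂B = -2.
Since r₁ - r₂ = √8: A = (-2 - (-1)r₂)/√8 = - \frac{5 \sqrt{2}}{4} - \frac{1}{2}, and B = -1 - A = - \frac{1}{2} + \frac{5 \sqrt{2}}{4}.
So f(n) = \left(- \frac{5 \sqrt{2}}{4} - \frac{1}{2}\right)\left(-3 + \sqrt{2}\right)^n + \left(- \frac{1}{2} + \frac{5 \sqrt{2}}{4}\right)\left(-3 - \sqrt{2}\right)^n.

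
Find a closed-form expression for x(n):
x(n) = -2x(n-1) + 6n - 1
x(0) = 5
First-order linear with linear forcing.
Homogeneous solution: x_h(n) = A·(-2)^n.
Try particular x_p(n) = pn + q. Substituting:
  pn + q = -2(p(n-1) + q) + 6n - 1.
Matching the n-coefficient: p = -2p + 6 ⇒ p = 2.
Matching constants: q = 2p - 2q - 1 ⇒ q = 1.
General: x(n) = A·(-2)^n + 2 n + 1.
Apply x(0) = 5: A + 1 = 5 ⇒ A = 4.
So x(n) = 4 \left(-2\right)^{n} + 2 n + 1.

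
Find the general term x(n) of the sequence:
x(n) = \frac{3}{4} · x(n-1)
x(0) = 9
Pure geometric recurrence with ratio \frac{3}{4}.
By induction x(n) = x(0) · (\frac{3}{4})^n = 9 \left(\frac{3}{4}\right)^{n}.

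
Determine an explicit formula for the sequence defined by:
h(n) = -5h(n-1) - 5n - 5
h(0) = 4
First-order linear with linear forcing.
Homogeneous solution: h_h(n) = A·(-5)^n.
Try particular h_p(n) = pn + q. Substituting:
  pn + q = -5(p(n-1) + q) - 5n - 5.
Matching the n-coefficient: p = -5p - 5 ⇒ p = - \frac{5}{6}.
Matching constants: q = 5p - 5q - 5 ⇒ q = - \frac{55}{36}.
General: h(n) = A·(-5)^n - \frac{5 n}{6} - \frac{55}{36}.
Apply h(0) = 4: A - \frac{55}{36} = 4 ⇒ A = \frac{199}{36}.
So h(n) = \frac{199 \left(-5\right)^{n}}{36} - \frac{5 n}{6} - \frac{55}{36}.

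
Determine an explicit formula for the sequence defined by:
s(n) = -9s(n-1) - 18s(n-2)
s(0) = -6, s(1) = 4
Characteristic equation: x² + 9x + 18 = 0, which factors as (x - (-6))(x - (-3)) = 0.
Roots r₁ = -6, r₂ = -3 (distinct).
General solution: s(n) = A·(-6)^n + B·(-3)^n.
From s(0) = -6: A + B = -6.
From s(1) = 4: -6A - 3B = 4.
Solving: A = \frac{14}{3}, B = - \frac{32}{3}.
So s(n) = - \frac{32 \left(-3\right)^{n}}{3} + \frac{14 \left(-6\right)^{n}}{3}.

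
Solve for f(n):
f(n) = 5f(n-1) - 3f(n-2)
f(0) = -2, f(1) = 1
Characteristic equation: x² - 5x + 3 = 0.
Discriminant Δ = (5)² + 4·(-3) = 13.
Roots r₁,₂ = (5 ± √13)/2, so r₁ = \frac{\sqrt{13}}{2} + \frac{5}{2}, r₂ = \frac{5}{2} - \frac{\sqrt{13}}{2}.
General solution: f(n) = A·r₁^n + B·r₂^n.
From the initial conditions, A + B = -2 and r₁A + r₂B = 1.
Since r₁ - r₂ = √13: A = (1 - (-2)r₂)/√13 = -1 + \frac{6 \sqrt{13}}{13}, and B = -2 - A = - \frac{6 \sqrt{13}}{13} - 1.
So f(n) = \left(-1 + \frac{6 \sqrt{13}}{13}\right)\left(\frac{\sqrt{13}}{2} + \frac{5}{2}\right)^n + \left(- \frac{6 \sqrt{13}}{13} - 1\right)\left(\frac{5}{2} - \frac{\sqrt{13}}{2}\right)^n.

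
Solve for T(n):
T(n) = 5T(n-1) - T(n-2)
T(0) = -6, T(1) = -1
Characteristic equation: x² - 5x + 1 = 0.
Discriminant Δ = (5)² + 4·(-1) = 21.
Roots r₁,₂ = (5 ± √21)/2, so r₁ = \frac{\sqrt{21}}{2} + \frac{5}{2}, r₂ = \frac{5}{2} - \frac{\sqrt{21}}{2}.
General solution: T(n) = A·r₁^n + B·r₂^n.
From the initial conditions, A + B = -6 and r₁A + r₂B = -1.
Since r₁ - r₂ = √21: A = (-1 - (-6)r₂)/√21 = -3 + \frac{2 \sqrt{21}}{3}, and B = -6 - A = - \frac{2 \sqrt{21}}{3} - 3.
So T(n) = \left(-3 + \frac{2 \sqrt{21}}{3}\right)\left(\frac{\sqrt{21}}{2} + \frac{5}{2}\right)^n + \left(- \frac{2 \sqrt{21}}{3} - 3\right)\left(\frac{5}{2} - \frac{\sqrt{21}}{2}\right)^n.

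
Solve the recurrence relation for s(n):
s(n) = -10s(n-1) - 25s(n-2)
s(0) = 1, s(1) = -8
Characteristic equation: x² + 10x + 25 = 0, which is (x - (-5))².
Repeated root r = -5.
General solution: s(n) = (A + Bn)·(-5)^n.
From s(0) = 1: A = 1.
From s(1) = -8: (A + B)·(-5) = -8 ⇒ B = \frac{3}{5}.
So s(n) = \left(\frac{3 n}{5} + 1\right) \cdot (-5)^n.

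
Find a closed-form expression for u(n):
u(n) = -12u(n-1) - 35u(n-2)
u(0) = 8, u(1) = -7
Characteristic equation: x² + 12x + 35 = 0, which factors as (x - (-5))(x - (-7)) = 0.
Roots r₁ = -5, r₂ = -7 (distinct).
General solution: u(n) = A·(-5)^n + B·(-7)^n.
From u(0) = 8: A + B = 8.
From u(1) = -7: -5A - 7B = -7.
Solving: A = \frac{49}{2}, B = - \frac{33}{2}.
So u(n) = \frac{49 \left(-5\right)^{n}}{2} - \frac{33 \left(-7\right)^{n}}{2}.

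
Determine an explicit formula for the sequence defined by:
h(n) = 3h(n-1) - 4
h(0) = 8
First-order linear non-homogeneous.
Homogeneous solution: h_h(n) = A·(3)^n.
Try constant particular solution h_p = K: K = 3K - 4 ⇒ K = 2.
General: h(n) = A·(3)^n + 2.
Apply h(0) = 8: A + 2 = 8 ⇒ A = 6.
So h(n) = 6 \cdot 3^{n} + 2.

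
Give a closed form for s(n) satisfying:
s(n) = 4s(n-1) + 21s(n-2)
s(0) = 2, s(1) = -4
Characteristic equation: x² - 4x - 21 = 0, which factors as (x - (7))(x - (-3)) = 0.
Roots r₁ = 7, r₂ = -3 (distinct).
General solution: s(n) = A·(7)^n + B·(-3)^n.
From s(0) = 2: A + B = 2.
From s(1) = -4: 7A - 3B = -4.
Solving: A = \frac{1}{5}, B = \frac{9}{5}.
So s(n) = \frac{9 \left(-3\right)^{n}}{5} + \frac{7^{n}}{5}.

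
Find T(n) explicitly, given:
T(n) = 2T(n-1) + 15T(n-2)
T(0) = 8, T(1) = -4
Characteristic equation: x² - 2x - 15 = 0, which factors as (x - (5))(x - (-3)) = 0.
Roots r₁ = 5, r₂ = -3 (distinct).
General solution: T(n) = A·(5)^n + B·(-3)^n.
From T(0) = 8: A + B = 8.
From T(1) = -4: 5A - 3B = -4.
Solving: A = \frac{5}{2}, B = \frac{11}{2}.
So T(n) = \frac{11 \left(-3\right)^{n}}{2} + \frac{5 \cdot 5^{n}}{2}.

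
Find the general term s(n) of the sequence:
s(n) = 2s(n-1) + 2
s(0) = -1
First-order linear non-homogeneous.
Homogeneous solution: s_h(n) = A·(2)^n.
Try constant particular solution s_p = K: K = 2K + 2 ⇒ K = -2.
General: s(n) = A·(2)^n - 2.
Apply s(0) = -1: A - 2 = -1 ⇒ A = 1.
So s(n) = 2^{n} - 2.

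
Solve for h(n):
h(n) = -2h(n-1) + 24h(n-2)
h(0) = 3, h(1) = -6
Characteristic equation: x² + 2x - 24 = 0, which factors as (x - (4))(x - (-6)) = 0.
Roots r₁ = 4, r₂ = -6 (distinct).
General solution: h(n) = A·(4)^n + B·(-6)^n.
From h(0) = 3: A + B = 3.
From h(1) = -6: 4A - 6B = -6.
Solving: A = \frac{6}{5}, B = \frac{9}{5}.
So h(n) = \frac{9 \left(-6\right)^{n}}{5} + \frac{6 \cdot 4^{n}}{5}.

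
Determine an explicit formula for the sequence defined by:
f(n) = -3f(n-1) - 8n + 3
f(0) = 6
First-order linear with linear forcing.
Homogeneous solution: f_h(n) = A·(-3)^n.
Try particular f_p(n) = pn + q. Substituting:
  pn + q = -3(p(n-1) + q) - 8n + 3.
Matching the n-coefficient: p = -3p - 8 ⇒ p = -2.
Matching constants: q = 3p - 3q + 3 ⇒ q = - \frac{3}{4}.
General: f(n) = A·(-3)^n - 2 n - \frac{3}{4}.
Apply f(0) = 6: A - \frac{3}{4} = 6 ⇒ A = \frac{27}{4}.
So f(n) = \frac{27 \left(-3\right)^{n}}{4} - 2 n - \frac{3}{4}.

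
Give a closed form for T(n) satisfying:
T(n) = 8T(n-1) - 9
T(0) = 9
First-order linear non-homogeneous.
Homogeneous solution: T_h(n) = A·(8)^n.
Try constant particular solution T_p = K: K = 8K - 9 ⇒ K = \frac{9}{7}.
General: T(n) = A·(8)^n + \frac{9}{7}.
Apply T(0) = 9: A + \frac{9}{7} = 9 ⇒ A = \frac{54}{7}.
So T(n) = \frac{54 \cdot 8^{n}}{7} + \frac{9}{7}.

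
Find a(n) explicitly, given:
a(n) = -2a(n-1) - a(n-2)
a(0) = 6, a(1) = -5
Characteristic equation: x² + 2x + 1 = 0, which is (x - (-1))².
Repeated root r = -1.
General solution: a(n) = (A + Bn)·(-1)^n.
From a(0) = 6: A = 6.
From a(1) = -5: (A + B)·(-1) = -5 ⇒ B = -1.
So a(n) = \left(6 - n\right) \cdot (-1)^n.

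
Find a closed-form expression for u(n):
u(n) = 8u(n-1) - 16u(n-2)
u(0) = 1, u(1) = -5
Characteristic equation: x² - 8x + 16 = 0, which is (x - (4))².
Repeated root r = 4.
General solution: u(n) = (A + Bn)·(4)^n.
From u(0) = 1: A = 1.
From u(1) = -5: (A + B)·(4) = -5 ⇒ B = - \frac{9}{4}.
So u(n) = \left(1 - \frac{9 n}{4}\right) \cdot (4)^n.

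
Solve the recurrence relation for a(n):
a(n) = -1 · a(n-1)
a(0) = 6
Pure geometric recurrence with ratio -1.
By induction a(n) = a(0) · (-1)^n = 6 \left(-1\right)^{n}.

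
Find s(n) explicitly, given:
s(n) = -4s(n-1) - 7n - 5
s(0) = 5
First-order linear with linear forcing.
Homogeneous solution: s_h(n) = A·(-4)^n.
Try particular s_p(n) = pn + q. Substituting:
  pn + q = -4(p(n-1) + q) - 7n - 5.
Matching the n-coefficient: p = -4p - 7 ⇒ p = - \frac{7}{5}.
Matching constants: q = 4p - 4q - 5 ⇒ q = - \frac{53}{25}.
General: s(n) = A·(-4)^n - \frac{7 n}{5} - \frac{53}{25}.
Apply s(0) = 5: A - \frac{53}{25} = 5 ⇒ A = \frac{178}{25}.
So s(n) = \frac{178 \left(-4\right)^{n}}{25} - \frac{7 n}{5} - \frac{53}{25}.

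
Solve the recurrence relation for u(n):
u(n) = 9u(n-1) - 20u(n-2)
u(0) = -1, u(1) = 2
Characteristic equation: x² - 9x + 20 = 0, which factors as (x - (4))(x - (5)) = 0.
Roots r₁ = 4, r₂ = 5 (distinct).
General solution: u(n) = A·(4)^n + B·(5)^n.
From u(0) = -1: A + B = -1.
From u(1) = 2: 4A + 5B = 2.
Solving: A = -7, B = 6.
So u(n) = - 7 \cdot 4^{n} + 6 \cdot 5^{n}.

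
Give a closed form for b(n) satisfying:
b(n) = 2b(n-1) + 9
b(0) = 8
First-order linear non-homogeneous.
Homogeneous solution: b_h(n) = A·(2)^n.
Try constant particular solution b_p = K: K = 2K + 9 ⇒ K = -9.
General: b(n) = A·(2)^n - 9.
Apply b(0) = 8: A - 9 = 8 ⇒ A = 17.
So b(n) = 17 \cdot 2^{n} - 9.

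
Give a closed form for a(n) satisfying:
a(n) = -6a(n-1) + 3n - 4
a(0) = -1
First-order linear with linear forcing.
Homogeneous solution: a_h(n) = A·(-6)^n.
Try particular a_p(n) = pn + q. Substituting:
  pn + q = -6(p(n-1) + q) + 3n - 4.
Matching the n-coefficient: p = -6p + 3 ⇒ p = \frac{3}{7}.
Matching constants: q = 6p - 6q - 4 ⇒ q = - \frac{10}{49}.
General: a(n) = A·(-6)^n + \frac{3 n}{7} - \frac{10}{49}.
Apply a(0) = -1: A - \frac{10}{49} = -1 ⇒ A = - \frac{39}{49}.
So a(n) = - \frac{39 \left(-6\right)^{n}}{49} + \frac{3 n}{7} - \frac{10}{49}.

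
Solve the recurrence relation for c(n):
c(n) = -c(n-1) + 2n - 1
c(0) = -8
First-order linear with linear forcing.
Homogeneous solution: c_h(n) = A·(-1)^n.
Try particular c_p(n) = pn + q. Substituting:
  pn + q = -(p(n-1) + q) + 2n - 1.
Matching the n-coefficient: p = -p + 2 ⇒ p = 1.
Matching constants: q = p - q - 1 ⇒ q = 0.
General: c(n) = A·(-1)^n + n + 0.
Apply c(0) = -8: A + 0 = -8 ⇒ A = -8.
So c(n) = - 8 \left(-1\right)^{n} + n.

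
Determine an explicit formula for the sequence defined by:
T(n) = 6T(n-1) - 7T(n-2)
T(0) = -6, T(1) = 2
Characteristic equation: x² - 6x + 7 = 0.
Discriminant Δ = (6)² + 4·(-7) = 8.
Roots r₁,₂ = (6 ± √8)/2, so r₁ = \sqrt{2} + 3, r₂ = 3 - \sqrt{2}.
General solution: T(n) = A·r₁^n + B·r₂^n.
From the initial conditions, A + B = -6 and r₁A + r₂B = 2.
Since r₁ - r₂ = √8: A = (2 - (-6)r₂)/√8 = -3 + 5 \sqrt{2}, and B = -6 - A = - 5 \sqrt{2} - 3.
So T(n) = \left(-3 + 5 \sqrt{2}\right)\left(\sqrt{2} + 3\right)^n + \left(- 5 \sqrt{2} - 3\right)\left(3 - \sqrt{2}\right)^n.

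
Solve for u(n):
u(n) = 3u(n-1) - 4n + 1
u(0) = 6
First-order linear with linear forcing.
Homogeneous solution: u_h(n) = A·(3)^n.
Try particular u_p(n) = pn + q. Substituting:
  pn + q = 3(p(n-1) + q) - 4n + 1.
Matching the n-coefficient: p = 3p - 4 ⇒ p = 2.
Matching constants: q = -3p + 3q + 1 ⇒ q = \frac{5}{2}.
General: u(n) = A·(3)^n + 2 n + \frac{5}{2}.
Apply u(0) = 6: A + \frac{5}{2} = 6 ⇒ A = \frac{7}{2}.
So u(n) = \frac{7 \cdot 3^{n}}{2} + 2 n + \frac{5}{2}.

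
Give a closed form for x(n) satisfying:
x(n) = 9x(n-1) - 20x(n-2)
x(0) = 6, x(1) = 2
Characteristic equation: x² - 9x + 20 = 0, which factors as (x - (5))(x - (4)) = 0.
Roots r₁ = 5, r₂ = 4 (distinct).
General solution: x(n) = A·(5)^n + B·(4)^n.
From x(0) = 6: A + B = 6.
From x(1) = 2: 5A + 4B = 2.
Solving: A = -22, B = 28.
So x(n) = 28 \cdot 4^{n} - 22 \cdot 5^{n}.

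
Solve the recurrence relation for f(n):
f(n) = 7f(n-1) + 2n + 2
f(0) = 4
First-order linear with linear forcing.
Homogeneous solution: f_h(n) = A·(7)^n.
Try particular f_p(n) = pn + q. Substituting:
  pn + q = 7(p(n-1) + q) + 2n + 2.
Matching the n-coefficient: p = 7p + 2 ⇒ p = - \frac{1}{3}.
Matching constants: q = -7p + 7q + 2 ⇒ q = - \frac{13}{18}.
General: f(n) = A·(7)^n - \frac{n}{3} - \frac{13}{18}.
Apply f(0) = 4: A - \frac{13}{18} = 4 ⇒ A = \frac{85}{18}.
So f(n) = \frac{85 \cdot 7^{n}}{18} - \frac{n}{3} - \frac{13}{18}.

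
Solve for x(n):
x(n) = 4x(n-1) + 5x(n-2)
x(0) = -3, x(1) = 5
Characteristic equation: x² - 4x - 5 = 0, which factors as (x - (5))(x - (-1)) = 0.
Roots r₁ = 5, r₂ = -1 (distinct).
General solution: x(n) = A·(5)^n + B·(-1)^n.
From x(0) = -3: A + B = -3.
From x(1) = 5: 5A - B = 5.
Solving: A = \frac{1}{3}, B = - \frac{10}{3}.
So x(n) = - \frac{10 \left(-1\right)^{n}}{3} + \frac{5^{n}}{3}.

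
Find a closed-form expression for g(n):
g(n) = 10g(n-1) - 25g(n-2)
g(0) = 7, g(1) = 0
Characteristic equation: x² - 10x + 25 = 0, which is (x - (5))².
Repeated root r = 5.
General solution: g(n) = (A + Bn)·(5)^n.
From g(0) = 7: A = 7.
From g(1) = 0: (A + B)·(5) = 0 ⇒ B = -7.
So g(n) = \left(7 - 7 n\right) \cdot (5)^n.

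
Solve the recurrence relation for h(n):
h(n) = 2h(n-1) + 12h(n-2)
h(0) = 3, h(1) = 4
Characteristic equation: x² - 2x - 12 = 0.
Discriminant Δ = (2)² + 4·(12) = 52.
Roots r₁,₂ = (2 ± √52)/2, so r₁ = 1 + \sqrt{13}, r₂ = 1 - \sqrt{13}.
General solution: h(n) = A·r₁^n + B·r₂^n.
From the initial conditions, A + B = 3 and r₁A + r₂B = 4.
Since r₁ - r₂ = √52: A = (4 - (3)r₂)/√52 = \frac{\sqrt{13}}{26} + \frac{3}{2}, and B = 3 - A = \frac{3}{2} - \frac{\sqrt{13}}{26}.
So h(n) = \left(\frac{\sqrt{13}}{26} + \frac{3}{2}\right)\left(1 + \sqrt{13}\right)^n + \left(\frac{3}{2} - \frac{\sqrt{13}}{26}\right)\left(1 - \sqrt{13}\right)^n.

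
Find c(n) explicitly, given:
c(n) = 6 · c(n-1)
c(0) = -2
Pure geometric recurrence with ratio 6.
By induction c(n) = c(0) · (6)^n = - 2 \cdot 6^{n}.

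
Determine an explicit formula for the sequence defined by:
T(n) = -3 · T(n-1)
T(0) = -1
Pure geometric recurrence with ratio -3.
By induction T(n) = T(0) · (-3)^n = - \left(-3\right)^{n}.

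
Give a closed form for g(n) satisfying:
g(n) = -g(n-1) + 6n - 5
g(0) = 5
First-order linear with linear forcing.
Homogeneous solution: g_h(n) = A·(-1)^n.
Try particular g_p(n) = pn + q. Substituting:
  pn + q = -(p(n-1) + q) + 6n - 5.
Matching the n-coefficient: p = -p + 6 ⇒ p = 3.
Matching constants: q = p - q - 5 ⇒ q = -1.
General: g(n) = A·(-1)^n + 3 n - 1.
Apply g(0) = 5: A - 1 = 5 ⇒ A = 6.
So g(n) = 6 \left(-1\right)^{n} + 3 n - 1.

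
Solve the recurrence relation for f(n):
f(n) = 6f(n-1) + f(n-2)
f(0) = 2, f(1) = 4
Characteristic equation: x² - 6x - 1 = 0.
Discriminant Δ = (6)² + 4·(1) = 40.
Roots r₁,₂ = (6 ± √40)/2, so r₁ = 3 + \sqrt{10}, r₂ = 3 - \sqrt{10}.
General solution: f(n) = A·r₁^n + B·r₂^n.
From the initial conditions, A + B = 2 and r₁A + r₂B = 4.
Since r₁ - r₂ = √40: A = (4 - (2)r₂)/√40 = 1 - \frac{\sqrt{10}}{10}, and B = 2 - A = \frac{\sqrt{10}}{10} + 1.
So f(n) = \left(1 - \frac{\sqrt{10}}{10}\right)\left(3 + \sqrt{10}\right)^n + \left(\frac{\sqrt{10}}{10} + 1\right)\left(3 - \sqrt{10}\right)^n.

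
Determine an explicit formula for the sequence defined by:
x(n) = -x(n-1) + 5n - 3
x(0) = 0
First-order linear with linear forcing.
Homogeneous solution: x_h(n) = A·(-1)^n.
Try particular x_p(n) = pn + q. Substituting:
  pn + q = -(p(n-1) + q) + 5n - 3.
Matching the n-coefficient: p = -p + 5 ⇒ p = \frac{5}{2}.
Matching constants: q = p - q - 3 ⇒ q = - \frac{1}{4}.
General: x(n) = A·(-1)^n + \frac{5 n}{2} - \frac{1}{4}.
Apply x(0) = 0: A - \frac{1}{4} = 0 ⇒ A = \frac{1}{4}.
So x(n) = \frac{\left(-1\right)^{n}}{4} + \frac{5 n}{2} - \frac{1}{4}.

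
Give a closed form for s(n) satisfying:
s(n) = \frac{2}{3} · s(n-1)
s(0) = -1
Pure geometric recurrence with ratio \frac{2}{3}.
By induction s(n) = s(0) · (\frac{2}{3})^n = - \left(\frac{2}{3}\right)^{n}.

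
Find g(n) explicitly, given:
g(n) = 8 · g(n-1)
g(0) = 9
Pure geometric recurrence with ratio 8.
By induction g(n) = g(0) · (8)^n = 9 \cdot 8^{n}.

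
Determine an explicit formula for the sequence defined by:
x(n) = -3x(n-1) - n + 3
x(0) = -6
First-order linear with linear forcing.
Homogeneous solution: x_h(n) = A·(-3)^n.
Try particular x_p(n) = pn + q. Substituting:
  pn + q = -3(p(n-1) + q) - n + 3.
Matching the n-coefficient: p = -3p - 1 ⇒ p = - \frac{1}{4}.
Matching constants: q = 3p - 3q + 3 ⇒ q = \frac{9}{16}.
General: x(n) = A·(-3)^n - \frac{n}{4} + \frac{9}{16}.
Apply x(0) = -6: A + \frac{9}{16} = -6 ⇒ A = - \frac{105}{16}.
So x(n) = - \frac{105 \left(-3\right)^{n}}{16} - \frac{n}{4} + \frac{9}{16}.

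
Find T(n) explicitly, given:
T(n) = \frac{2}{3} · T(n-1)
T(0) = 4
Pure geometric recurrence with ratio \frac{2}{3}.
By induction T(n) = T(0) · (\frac{2}{3})^n = 4 \left(\frac{2}{3}\right)^{n}.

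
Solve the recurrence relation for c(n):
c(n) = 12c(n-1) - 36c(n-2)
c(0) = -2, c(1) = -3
Characteristic equation: x² - 12x + 36 = 0, which is (x - (6))².
Repeated root r = 6.
General solution: c(n) = (A + Bn)·(6)^n.
From c(0) = -2: A = -2.
From c(1) = -3: (A + B)·(6) = -3 ⇒ B = \frac{3}{2}.
So c(n) = \left(\frac{3 n}{2} - 2\right) \cdot (6)^n.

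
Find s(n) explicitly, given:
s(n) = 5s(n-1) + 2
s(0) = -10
First-order linear non-homogeneous.
Homogeneous solution: s_h(n) = A·(5)^n.
Try constant particular solution s_p = K: K = 5K + 2 ⇒ K = - \frac{1}{2}.
General: s(n) = A·(5)^n - \frac{1}{2}.
Apply s(0) = -10: A - \frac{1}{2} = -10 ⇒ A = - \frac{19}{2}.
So s(n) = - \frac{19 \cdot 5^{n}}{2} - \frac{1}{2}.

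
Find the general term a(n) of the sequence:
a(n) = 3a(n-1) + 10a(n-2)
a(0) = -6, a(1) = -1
Characteristic equation: x² - 3x - 10 = 0, which factors as (x - (-2))(x - (5)) = 0.
Roots r₁ = -2, r₂ = 5 (distinct).
General solution: a(n) = A·(-2)^n + B·(5)^n.
From a(0) = -6: A + B = -6.
From a(1) = -1: -2A + 5B = -1.
Solving: A = - \frac{29}{7}, B = - \frac{13}{7}.
So a(n) = - \frac{29 \left(-2\right)^{n}}{7} - \frac{13 \cdot 5^{n}}{7}.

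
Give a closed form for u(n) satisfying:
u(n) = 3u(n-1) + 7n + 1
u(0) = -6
First-order linear with linear forcing.
Homogeneous solution: u_h(n) = A·(3)^n.
Try particular u_p(n) = pn + q. Substituting:
  pn + q = 3(p(n-1) + q) + 7n + 1.
Matching the n-coefficient: p = 3p + 7 ⇒ p = - \frac{7}{2}.
Matching constants: q = -3p + 3q + 1 ⇒ q = - \frac{23}{4}.
General: u(n) = A·(3)^n - \frac{7 n}{2} - \frac{23}{4}.
Apply u(0) = -6: A - \frac{23}{4} = -6 ⇒ A = - \frac{1}{4}.
So u(n) = - \frac{3^{n}}{4} - \frac{7 n}{2} - \frac{23}{4}.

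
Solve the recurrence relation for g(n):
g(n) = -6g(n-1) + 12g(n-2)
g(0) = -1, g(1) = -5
Characteristic equation: x² + 6x - 12 = 0.
Discriminant Δ = (-6)² + 4·(12) = 84.
Roots r₁,₂ = (-6 ± √84)/2, so r₁ = -3 + \sqrt{21}, r₂ = - \sqrt{21} - 3.
General solution: g(n) = A·r₁^n + B·r₂^n.
From the initial conditions, A + B = -1 and r₁A + r₂B = -5.
Since r₁ - r₂ = √84: A = (-5 - (-1)r₂)/√84 = - \frac{4 \sqrt{21}}{21} - \frac{1}{2}, and B = -1 - A = - \frac{1}{2} + \frac{4 \sqrt{21}}{21}.
So g(n) = \left(- \frac{4 \sqrt{21}}{21} - \frac{1}{2}\right)\left(-3 + \sqrt{21}\right)^n + \left(- \frac{1}{2} + \frac{4 \sqrt{21}}{21}\right)\left(- \sqrt{21} - 3\right)^n.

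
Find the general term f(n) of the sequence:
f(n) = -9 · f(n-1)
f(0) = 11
Pure geometric recurrence with ratio -9.
By induction f(n) = f(0) · (-9)^n = 11 \left(-9\right)^{n}.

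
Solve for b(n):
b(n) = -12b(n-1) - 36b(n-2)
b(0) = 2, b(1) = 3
Characteristic equation: x² + 12x + 36 = 0, which is (x - (-6))².
Repeated root r = -6.
General solution: b(n) = (A + Bn)·(-6)^n.
From b(0) = 2: A = 2.
From b(1) = 3: (A + B)·(-6) = 3 ⇒ B = - \frac{5}{2}.
So b(n) = \left(2 - \frac{5 n}{2}\right) \cdot (-6)^n.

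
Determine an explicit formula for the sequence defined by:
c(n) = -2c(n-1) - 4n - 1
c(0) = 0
First-order linear with linear forcing.
Homogeneous solution: c_h(n) = A·(-2)^n.
Try particular c_p(n) = pn + q. Substituting:
  pn + q = -2(p(n-1) + q) - 4n - 1.
Matching the n-coefficient: p = -2p - 4 ⇒ p = - \frac{4}{3}.
Matching constants: q = 2p - 2q - 1 ⇒ q = - \frac{11}{9}.
General: c(n) = A·(-2)^n - \frac{4 n}{3} - \frac{11}{9}.
Apply c(0) = 0: A - \frac{11}{9} = 0 ⇒ A = \frac{11}{9}.
So c(n) = \frac{11 \left(-2\right)^{n}}{9} - \frac{4 n}{3} - \frac{11}{9}.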